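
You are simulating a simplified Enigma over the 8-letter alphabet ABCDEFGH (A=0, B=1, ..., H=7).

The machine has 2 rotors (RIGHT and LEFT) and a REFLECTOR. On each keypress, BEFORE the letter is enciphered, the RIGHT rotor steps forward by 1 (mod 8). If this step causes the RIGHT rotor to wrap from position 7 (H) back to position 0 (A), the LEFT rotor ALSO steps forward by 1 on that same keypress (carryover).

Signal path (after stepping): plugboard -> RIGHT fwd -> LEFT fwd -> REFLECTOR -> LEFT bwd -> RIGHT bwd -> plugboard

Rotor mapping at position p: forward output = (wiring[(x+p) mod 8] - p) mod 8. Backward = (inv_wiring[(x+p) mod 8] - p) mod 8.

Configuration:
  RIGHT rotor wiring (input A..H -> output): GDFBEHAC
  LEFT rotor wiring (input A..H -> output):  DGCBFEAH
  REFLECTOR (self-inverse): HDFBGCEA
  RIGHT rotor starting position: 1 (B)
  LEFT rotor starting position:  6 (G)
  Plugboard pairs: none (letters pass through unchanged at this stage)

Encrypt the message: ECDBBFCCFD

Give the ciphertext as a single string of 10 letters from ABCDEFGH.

Answer: AEBEEHDACB

Derivation:
Char 1 ('E'): step: R->2, L=6; E->plug->E->R->G->L->H->refl->A->L'->D->R'->A->plug->A
Char 2 ('C'): step: R->3, L=6; C->plug->C->R->E->L->E->refl->G->L'->H->R'->E->plug->E
Char 3 ('D'): step: R->4, L=6; D->plug->D->R->G->L->H->refl->A->L'->D->R'->B->plug->B
Char 4 ('B'): step: R->5, L=6; B->plug->B->R->D->L->A->refl->H->L'->G->R'->E->plug->E
Char 5 ('B'): step: R->6, L=6; B->plug->B->R->E->L->E->refl->G->L'->H->R'->E->plug->E
Char 6 ('F'): step: R->7, L=6; F->plug->F->R->F->L->D->refl->B->L'->B->R'->H->plug->H
Char 7 ('C'): step: R->0, L->7 (L advanced); C->plug->C->R->F->L->G->refl->E->L'->B->R'->D->plug->D
Char 8 ('C'): step: R->1, L=7; C->plug->C->R->A->L->A->refl->H->L'->C->R'->A->plug->A
Char 9 ('F'): step: R->2, L=7; F->plug->F->R->A->L->A->refl->H->L'->C->R'->C->plug->C
Char 10 ('D'): step: R->3, L=7; D->plug->D->R->F->L->G->refl->E->L'->B->R'->B->plug->B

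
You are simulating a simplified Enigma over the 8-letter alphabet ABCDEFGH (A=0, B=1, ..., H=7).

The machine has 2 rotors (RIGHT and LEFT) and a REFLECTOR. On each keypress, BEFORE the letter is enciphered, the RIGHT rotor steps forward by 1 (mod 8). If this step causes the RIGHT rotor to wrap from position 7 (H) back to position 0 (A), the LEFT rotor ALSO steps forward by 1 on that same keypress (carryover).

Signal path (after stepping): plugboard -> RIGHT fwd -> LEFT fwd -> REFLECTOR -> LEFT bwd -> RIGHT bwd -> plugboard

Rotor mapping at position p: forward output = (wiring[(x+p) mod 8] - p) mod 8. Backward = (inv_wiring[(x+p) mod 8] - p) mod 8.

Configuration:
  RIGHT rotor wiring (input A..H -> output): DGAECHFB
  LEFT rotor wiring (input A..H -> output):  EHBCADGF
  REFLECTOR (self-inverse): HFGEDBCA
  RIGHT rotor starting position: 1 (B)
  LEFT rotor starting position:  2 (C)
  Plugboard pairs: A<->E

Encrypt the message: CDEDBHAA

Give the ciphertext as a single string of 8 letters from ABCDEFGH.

Char 1 ('C'): step: R->2, L=2; C->plug->C->R->A->L->H->refl->A->L'->B->R'->G->plug->G
Char 2 ('D'): step: R->3, L=2; D->plug->D->R->C->L->G->refl->C->L'->G->R'->E->plug->A
Char 3 ('E'): step: R->4, L=2; E->plug->A->R->G->L->C->refl->G->L'->C->R'->F->plug->F
Char 4 ('D'): step: R->5, L=2; D->plug->D->R->G->L->C->refl->G->L'->C->R'->A->plug->E
Char 5 ('B'): step: R->6, L=2; B->plug->B->R->D->L->B->refl->F->L'->H->R'->A->plug->E
Char 6 ('H'): step: R->7, L=2; H->plug->H->R->G->L->C->refl->G->L'->C->R'->A->plug->E
Char 7 ('A'): step: R->0, L->3 (L advanced); A->plug->E->R->C->L->A->refl->H->L'->A->R'->C->plug->C
Char 8 ('A'): step: R->1, L=3; A->plug->E->R->G->L->E->refl->D->L'->D->R'->C->plug->C

Answer: GAFEEECC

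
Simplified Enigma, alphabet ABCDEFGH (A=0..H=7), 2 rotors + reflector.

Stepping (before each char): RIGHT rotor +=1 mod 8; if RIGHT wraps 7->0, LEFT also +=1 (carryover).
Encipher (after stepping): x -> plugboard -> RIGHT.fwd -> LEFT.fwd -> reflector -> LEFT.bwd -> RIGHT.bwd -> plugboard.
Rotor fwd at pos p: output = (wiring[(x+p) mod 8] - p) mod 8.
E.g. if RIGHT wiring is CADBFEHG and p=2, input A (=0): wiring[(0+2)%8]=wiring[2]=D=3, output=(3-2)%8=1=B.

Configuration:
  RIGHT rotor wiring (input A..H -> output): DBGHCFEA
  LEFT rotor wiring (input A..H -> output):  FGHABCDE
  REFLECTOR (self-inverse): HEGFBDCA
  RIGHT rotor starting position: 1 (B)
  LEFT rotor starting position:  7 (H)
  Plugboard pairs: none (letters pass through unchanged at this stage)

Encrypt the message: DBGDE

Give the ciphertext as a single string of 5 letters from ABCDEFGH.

Char 1 ('D'): step: R->2, L=7; D->plug->D->R->D->L->A->refl->H->L'->C->R'->E->plug->E
Char 2 ('B'): step: R->3, L=7; B->plug->B->R->H->L->E->refl->B->L'->E->R'->A->plug->A
Char 3 ('G'): step: R->4, L=7; G->plug->G->R->C->L->H->refl->A->L'->D->R'->H->plug->H
Char 4 ('D'): step: R->5, L=7; D->plug->D->R->G->L->D->refl->F->L'->A->R'->A->plug->A
Char 5 ('E'): step: R->6, L=7; E->plug->E->R->A->L->F->refl->D->L'->G->R'->A->plug->A

Answer: EAHAA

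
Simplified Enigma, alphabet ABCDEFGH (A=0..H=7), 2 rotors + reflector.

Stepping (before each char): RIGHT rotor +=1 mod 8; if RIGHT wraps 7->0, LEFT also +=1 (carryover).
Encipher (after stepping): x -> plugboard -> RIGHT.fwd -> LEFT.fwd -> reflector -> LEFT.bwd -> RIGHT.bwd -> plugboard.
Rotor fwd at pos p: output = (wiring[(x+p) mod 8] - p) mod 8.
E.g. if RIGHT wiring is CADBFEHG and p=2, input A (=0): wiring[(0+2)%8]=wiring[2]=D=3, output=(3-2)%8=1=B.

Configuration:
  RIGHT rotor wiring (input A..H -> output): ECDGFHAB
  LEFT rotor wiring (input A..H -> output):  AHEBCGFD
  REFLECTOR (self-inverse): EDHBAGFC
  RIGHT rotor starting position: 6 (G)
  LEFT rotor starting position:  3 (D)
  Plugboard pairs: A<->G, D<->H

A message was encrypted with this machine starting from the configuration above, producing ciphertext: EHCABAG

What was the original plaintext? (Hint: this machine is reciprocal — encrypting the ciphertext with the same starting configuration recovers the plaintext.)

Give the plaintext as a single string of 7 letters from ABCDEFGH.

Char 1 ('E'): step: R->7, L=3; E->plug->E->R->H->L->B->refl->D->L'->C->R'->A->plug->G
Char 2 ('H'): step: R->0, L->4 (L advanced); H->plug->D->R->G->L->A->refl->E->L'->E->R'->A->plug->G
Char 3 ('C'): step: R->1, L=4; C->plug->C->R->F->L->D->refl->B->L'->C->R'->B->plug->B
Char 4 ('A'): step: R->2, L=4; A->plug->G->R->C->L->B->refl->D->L'->F->R'->D->plug->H
Char 5 ('B'): step: R->3, L=4; B->plug->B->R->C->L->B->refl->D->L'->F->R'->D->plug->H
Char 6 ('A'): step: R->4, L=4; A->plug->G->R->H->L->F->refl->G->L'->A->R'->E->plug->E
Char 7 ('G'): step: R->5, L=4; G->plug->A->R->C->L->B->refl->D->L'->F->R'->E->plug->E

Answer: GGBHHEE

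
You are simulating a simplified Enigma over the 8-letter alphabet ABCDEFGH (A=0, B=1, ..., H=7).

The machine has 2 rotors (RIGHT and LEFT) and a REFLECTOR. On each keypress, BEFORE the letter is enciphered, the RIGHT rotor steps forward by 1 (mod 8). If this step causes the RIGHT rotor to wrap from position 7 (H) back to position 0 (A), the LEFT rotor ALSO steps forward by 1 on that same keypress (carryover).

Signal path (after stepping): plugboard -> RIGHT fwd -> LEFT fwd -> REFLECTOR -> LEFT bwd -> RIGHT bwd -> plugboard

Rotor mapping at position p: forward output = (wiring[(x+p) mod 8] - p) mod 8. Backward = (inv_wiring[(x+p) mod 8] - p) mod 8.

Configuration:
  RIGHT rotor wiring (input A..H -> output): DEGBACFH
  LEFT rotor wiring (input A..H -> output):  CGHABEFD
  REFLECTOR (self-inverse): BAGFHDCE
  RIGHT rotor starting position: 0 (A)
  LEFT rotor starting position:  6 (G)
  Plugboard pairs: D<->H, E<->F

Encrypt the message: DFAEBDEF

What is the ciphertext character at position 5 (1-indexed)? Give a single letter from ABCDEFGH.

Char 1 ('D'): step: R->1, L=6; D->plug->H->R->C->L->E->refl->H->L'->A->R'->C->plug->C
Char 2 ('F'): step: R->2, L=6; F->plug->E->R->D->L->A->refl->B->L'->E->R'->A->plug->A
Char 3 ('A'): step: R->3, L=6; A->plug->A->R->G->L->D->refl->F->L'->B->R'->G->plug->G
Char 4 ('E'): step: R->4, L=6; E->plug->F->R->A->L->H->refl->E->L'->C->R'->G->plug->G
Char 5 ('B'): step: R->5, L=6; B->plug->B->R->A->L->H->refl->E->L'->C->R'->C->plug->C

C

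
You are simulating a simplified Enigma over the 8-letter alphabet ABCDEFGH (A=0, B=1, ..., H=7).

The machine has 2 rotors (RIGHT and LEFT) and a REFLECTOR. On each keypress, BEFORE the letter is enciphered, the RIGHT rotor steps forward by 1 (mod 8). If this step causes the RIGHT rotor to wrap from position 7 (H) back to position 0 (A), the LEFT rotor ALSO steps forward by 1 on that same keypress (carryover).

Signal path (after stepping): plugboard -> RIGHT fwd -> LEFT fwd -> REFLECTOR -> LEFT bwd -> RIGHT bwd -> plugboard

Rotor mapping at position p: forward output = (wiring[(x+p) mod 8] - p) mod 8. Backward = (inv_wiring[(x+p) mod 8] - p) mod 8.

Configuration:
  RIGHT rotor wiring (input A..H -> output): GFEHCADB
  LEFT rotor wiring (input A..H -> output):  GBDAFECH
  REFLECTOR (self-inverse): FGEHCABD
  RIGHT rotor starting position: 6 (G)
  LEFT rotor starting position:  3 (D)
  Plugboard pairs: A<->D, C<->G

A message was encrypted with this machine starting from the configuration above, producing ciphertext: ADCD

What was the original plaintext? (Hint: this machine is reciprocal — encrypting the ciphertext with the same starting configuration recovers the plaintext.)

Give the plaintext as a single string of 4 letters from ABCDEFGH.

Char 1 ('A'): step: R->7, L=3; A->plug->D->R->F->L->D->refl->H->L'->D->R'->F->plug->F
Char 2 ('D'): step: R->0, L->4 (L advanced); D->plug->A->R->G->L->H->refl->D->L'->D->R'->G->plug->C
Char 3 ('C'): step: R->1, L=4; C->plug->G->R->A->L->B->refl->G->L'->C->R'->F->plug->F
Char 4 ('D'): step: R->2, L=4; D->plug->A->R->C->L->G->refl->B->L'->A->R'->C->plug->G

Answer: FCFG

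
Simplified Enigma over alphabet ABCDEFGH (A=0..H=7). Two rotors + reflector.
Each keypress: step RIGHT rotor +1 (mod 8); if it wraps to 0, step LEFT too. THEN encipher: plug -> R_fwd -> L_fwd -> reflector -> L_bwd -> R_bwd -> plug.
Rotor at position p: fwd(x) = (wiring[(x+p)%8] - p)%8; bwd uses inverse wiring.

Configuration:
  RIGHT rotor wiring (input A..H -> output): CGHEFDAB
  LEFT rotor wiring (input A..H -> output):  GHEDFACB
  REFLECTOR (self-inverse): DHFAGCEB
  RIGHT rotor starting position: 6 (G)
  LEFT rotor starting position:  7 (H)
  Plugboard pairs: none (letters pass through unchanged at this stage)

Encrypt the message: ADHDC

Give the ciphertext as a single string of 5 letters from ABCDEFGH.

Answer: CBFFB

Derivation:
Char 1 ('A'): step: R->7, L=7; A->plug->A->R->C->L->A->refl->D->L'->H->R'->C->plug->C
Char 2 ('D'): step: R->0, L->0 (L advanced); D->plug->D->R->E->L->F->refl->C->L'->G->R'->B->plug->B
Char 3 ('H'): step: R->1, L=0; H->plug->H->R->B->L->H->refl->B->L'->H->R'->F->plug->F
Char 4 ('D'): step: R->2, L=0; D->plug->D->R->B->L->H->refl->B->L'->H->R'->F->plug->F
Char 5 ('C'): step: R->3, L=0; C->plug->C->R->A->L->G->refl->E->L'->C->R'->B->plug->B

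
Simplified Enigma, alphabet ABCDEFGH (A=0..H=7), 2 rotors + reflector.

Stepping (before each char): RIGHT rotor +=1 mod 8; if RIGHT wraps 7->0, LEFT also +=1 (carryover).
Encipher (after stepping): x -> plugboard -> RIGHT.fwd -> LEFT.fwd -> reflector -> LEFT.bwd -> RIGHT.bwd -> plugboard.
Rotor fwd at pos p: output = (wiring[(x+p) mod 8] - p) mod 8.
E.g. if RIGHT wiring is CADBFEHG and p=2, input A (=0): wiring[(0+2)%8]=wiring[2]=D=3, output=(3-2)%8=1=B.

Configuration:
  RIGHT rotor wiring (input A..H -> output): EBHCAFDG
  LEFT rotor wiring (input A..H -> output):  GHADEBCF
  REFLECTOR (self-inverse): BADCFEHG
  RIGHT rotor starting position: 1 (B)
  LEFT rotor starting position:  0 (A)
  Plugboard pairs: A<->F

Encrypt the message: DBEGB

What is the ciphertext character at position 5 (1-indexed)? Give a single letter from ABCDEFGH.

Char 1 ('D'): step: R->2, L=0; D->plug->D->R->D->L->D->refl->C->L'->G->R'->C->plug->C
Char 2 ('B'): step: R->3, L=0; B->plug->B->R->F->L->B->refl->A->L'->C->R'->C->plug->C
Char 3 ('E'): step: R->4, L=0; E->plug->E->R->A->L->G->refl->H->L'->B->R'->B->plug->B
Char 4 ('G'): step: R->5, L=0; G->plug->G->R->F->L->B->refl->A->L'->C->R'->F->plug->A
Char 5 ('B'): step: R->6, L=0; B->plug->B->R->A->L->G->refl->H->L'->B->R'->E->plug->E

E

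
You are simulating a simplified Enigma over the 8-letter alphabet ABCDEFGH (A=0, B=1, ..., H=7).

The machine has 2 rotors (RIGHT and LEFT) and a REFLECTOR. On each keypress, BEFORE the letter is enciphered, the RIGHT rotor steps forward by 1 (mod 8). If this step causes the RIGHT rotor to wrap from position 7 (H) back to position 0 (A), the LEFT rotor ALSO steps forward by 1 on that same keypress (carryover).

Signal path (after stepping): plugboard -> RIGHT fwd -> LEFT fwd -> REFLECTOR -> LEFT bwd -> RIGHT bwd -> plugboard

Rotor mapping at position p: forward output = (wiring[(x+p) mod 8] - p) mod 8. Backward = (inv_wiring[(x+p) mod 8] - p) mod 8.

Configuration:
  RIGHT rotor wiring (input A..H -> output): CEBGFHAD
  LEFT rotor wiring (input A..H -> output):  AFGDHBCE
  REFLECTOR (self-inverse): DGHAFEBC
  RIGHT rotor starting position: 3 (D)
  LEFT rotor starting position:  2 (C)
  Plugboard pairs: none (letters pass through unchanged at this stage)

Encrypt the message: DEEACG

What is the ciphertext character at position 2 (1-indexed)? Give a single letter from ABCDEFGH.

Char 1 ('D'): step: R->4, L=2; D->plug->D->R->H->L->D->refl->A->L'->E->R'->C->plug->C
Char 2 ('E'): step: R->5, L=2; E->plug->E->R->H->L->D->refl->A->L'->E->R'->F->plug->F

F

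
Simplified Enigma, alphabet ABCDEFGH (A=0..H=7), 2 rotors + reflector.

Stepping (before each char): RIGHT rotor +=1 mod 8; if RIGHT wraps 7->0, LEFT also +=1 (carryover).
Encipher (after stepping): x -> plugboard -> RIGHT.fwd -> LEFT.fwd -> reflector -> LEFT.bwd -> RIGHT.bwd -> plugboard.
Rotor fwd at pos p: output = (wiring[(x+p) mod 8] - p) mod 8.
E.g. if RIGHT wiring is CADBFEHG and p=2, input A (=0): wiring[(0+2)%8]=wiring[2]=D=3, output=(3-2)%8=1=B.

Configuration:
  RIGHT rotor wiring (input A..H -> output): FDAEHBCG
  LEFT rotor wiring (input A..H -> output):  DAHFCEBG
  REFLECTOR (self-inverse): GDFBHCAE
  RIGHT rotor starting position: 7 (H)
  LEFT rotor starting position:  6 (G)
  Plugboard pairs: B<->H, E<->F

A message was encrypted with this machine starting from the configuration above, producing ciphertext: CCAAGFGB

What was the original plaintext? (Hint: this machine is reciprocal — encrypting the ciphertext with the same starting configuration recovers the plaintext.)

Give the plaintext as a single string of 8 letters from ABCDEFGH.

Answer: EBDGAGHC

Derivation:
Char 1 ('C'): step: R->0, L->7 (L advanced); C->plug->C->R->A->L->H->refl->E->L'->B->R'->F->plug->E
Char 2 ('C'): step: R->1, L=7; C->plug->C->R->D->L->A->refl->G->L'->E->R'->H->plug->B
Char 3 ('A'): step: R->2, L=7; A->plug->A->R->G->L->F->refl->C->L'->H->R'->D->plug->D
Char 4 ('A'): step: R->3, L=7; A->plug->A->R->B->L->E->refl->H->L'->A->R'->G->plug->G
Char 5 ('G'): step: R->4, L=7; G->plug->G->R->E->L->G->refl->A->L'->D->R'->A->plug->A
Char 6 ('F'): step: R->5, L=7; F->plug->E->R->G->L->F->refl->C->L'->H->R'->G->plug->G
Char 7 ('G'): step: R->6, L=7; G->plug->G->R->B->L->E->refl->H->L'->A->R'->B->plug->H
Char 8 ('B'): step: R->7, L=7; B->plug->H->R->D->L->A->refl->G->L'->E->R'->C->plug->C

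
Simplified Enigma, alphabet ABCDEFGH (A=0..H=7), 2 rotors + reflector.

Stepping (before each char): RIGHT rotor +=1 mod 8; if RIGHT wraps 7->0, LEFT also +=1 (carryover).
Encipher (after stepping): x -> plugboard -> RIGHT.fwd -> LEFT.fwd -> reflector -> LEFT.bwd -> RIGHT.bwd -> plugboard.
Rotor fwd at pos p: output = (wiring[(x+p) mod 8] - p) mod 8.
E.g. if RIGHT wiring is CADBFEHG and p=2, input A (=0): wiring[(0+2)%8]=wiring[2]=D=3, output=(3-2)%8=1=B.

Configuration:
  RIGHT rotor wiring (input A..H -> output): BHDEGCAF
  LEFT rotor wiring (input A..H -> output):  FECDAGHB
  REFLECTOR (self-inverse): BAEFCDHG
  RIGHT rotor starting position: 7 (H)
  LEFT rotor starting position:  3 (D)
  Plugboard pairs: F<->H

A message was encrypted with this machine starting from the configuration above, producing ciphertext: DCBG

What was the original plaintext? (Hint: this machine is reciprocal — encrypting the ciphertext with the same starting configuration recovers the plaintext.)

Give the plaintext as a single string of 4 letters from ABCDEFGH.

Char 1 ('D'): step: R->0, L->4 (L advanced); D->plug->D->R->E->L->B->refl->A->L'->F->R'->H->plug->F
Char 2 ('C'): step: R->1, L=4; C->plug->C->R->D->L->F->refl->D->L'->C->R'->B->plug->B
Char 3 ('B'): step: R->2, L=4; B->plug->B->R->C->L->D->refl->F->L'->D->R'->F->plug->H
Char 4 ('G'): step: R->3, L=4; G->plug->G->R->E->L->B->refl->A->L'->F->R'->D->plug->D

Answer: FBHD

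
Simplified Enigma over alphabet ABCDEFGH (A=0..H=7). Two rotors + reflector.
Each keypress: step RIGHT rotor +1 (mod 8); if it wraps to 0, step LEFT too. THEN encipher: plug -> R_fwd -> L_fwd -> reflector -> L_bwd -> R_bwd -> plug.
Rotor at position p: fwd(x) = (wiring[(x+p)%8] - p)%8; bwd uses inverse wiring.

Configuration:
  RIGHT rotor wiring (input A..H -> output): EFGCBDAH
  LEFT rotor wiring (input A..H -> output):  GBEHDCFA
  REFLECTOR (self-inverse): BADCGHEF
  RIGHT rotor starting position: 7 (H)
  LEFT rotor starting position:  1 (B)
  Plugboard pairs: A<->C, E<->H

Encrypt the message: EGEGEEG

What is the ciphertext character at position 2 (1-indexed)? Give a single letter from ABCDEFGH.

Char 1 ('E'): step: R->0, L->2 (L advanced); E->plug->H->R->H->L->H->refl->F->L'->B->R'->E->plug->H
Char 2 ('G'): step: R->1, L=2; G->plug->G->R->G->L->E->refl->G->L'->F->R'->B->plug->B

B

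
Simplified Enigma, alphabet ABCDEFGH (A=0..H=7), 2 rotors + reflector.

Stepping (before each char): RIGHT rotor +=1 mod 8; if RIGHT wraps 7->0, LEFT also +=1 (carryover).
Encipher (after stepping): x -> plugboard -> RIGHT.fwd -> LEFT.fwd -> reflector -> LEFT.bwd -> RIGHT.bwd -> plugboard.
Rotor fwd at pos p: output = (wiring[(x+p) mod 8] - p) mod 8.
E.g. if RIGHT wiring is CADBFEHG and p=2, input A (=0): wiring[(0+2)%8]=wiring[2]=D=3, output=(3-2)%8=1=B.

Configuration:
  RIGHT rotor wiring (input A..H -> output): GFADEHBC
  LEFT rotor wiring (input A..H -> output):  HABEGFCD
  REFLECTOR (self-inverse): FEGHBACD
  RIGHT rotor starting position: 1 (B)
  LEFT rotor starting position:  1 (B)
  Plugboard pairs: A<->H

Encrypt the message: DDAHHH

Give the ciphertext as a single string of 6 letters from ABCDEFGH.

Answer: GEDEAD

Derivation:
Char 1 ('D'): step: R->2, L=1; D->plug->D->R->F->L->B->refl->E->L'->E->R'->G->plug->G
Char 2 ('D'): step: R->3, L=1; D->plug->D->R->G->L->C->refl->G->L'->H->R'->E->plug->E
Char 3 ('A'): step: R->4, L=1; A->plug->H->R->H->L->G->refl->C->L'->G->R'->D->plug->D
Char 4 ('H'): step: R->5, L=1; H->plug->A->R->C->L->D->refl->H->L'->A->R'->E->plug->E
Char 5 ('H'): step: R->6, L=1; H->plug->A->R->D->L->F->refl->A->L'->B->R'->H->plug->A
Char 6 ('H'): step: R->7, L=1; H->plug->A->R->D->L->F->refl->A->L'->B->R'->D->plug->D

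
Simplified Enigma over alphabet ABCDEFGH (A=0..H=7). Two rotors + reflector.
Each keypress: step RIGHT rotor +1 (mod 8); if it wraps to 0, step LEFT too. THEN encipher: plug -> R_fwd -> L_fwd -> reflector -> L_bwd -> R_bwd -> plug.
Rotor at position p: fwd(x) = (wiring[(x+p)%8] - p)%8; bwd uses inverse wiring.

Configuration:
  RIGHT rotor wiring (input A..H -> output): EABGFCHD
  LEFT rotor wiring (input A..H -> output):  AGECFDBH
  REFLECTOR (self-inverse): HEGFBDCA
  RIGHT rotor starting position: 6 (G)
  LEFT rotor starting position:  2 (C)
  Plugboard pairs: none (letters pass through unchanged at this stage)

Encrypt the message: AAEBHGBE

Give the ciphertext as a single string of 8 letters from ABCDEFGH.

Answer: CGHAGBHA

Derivation:
Char 1 ('A'): step: R->7, L=2; A->plug->A->R->E->L->H->refl->A->L'->B->R'->C->plug->C
Char 2 ('A'): step: R->0, L->3 (L advanced); A->plug->A->R->E->L->E->refl->B->L'->H->R'->G->plug->G
Char 3 ('E'): step: R->1, L=3; E->plug->E->R->B->L->C->refl->G->L'->D->R'->H->plug->H
Char 4 ('B'): step: R->2, L=3; B->plug->B->R->E->L->E->refl->B->L'->H->R'->A->plug->A
Char 5 ('H'): step: R->3, L=3; H->plug->H->R->G->L->D->refl->F->L'->F->R'->G->plug->G
Char 6 ('G'): step: R->4, L=3; G->plug->G->R->F->L->F->refl->D->L'->G->R'->B->plug->B
Char 7 ('B'): step: R->5, L=3; B->plug->B->R->C->L->A->refl->H->L'->A->R'->H->plug->H
Char 8 ('E'): step: R->6, L=3; E->plug->E->R->D->L->G->refl->C->L'->B->R'->A->plug->A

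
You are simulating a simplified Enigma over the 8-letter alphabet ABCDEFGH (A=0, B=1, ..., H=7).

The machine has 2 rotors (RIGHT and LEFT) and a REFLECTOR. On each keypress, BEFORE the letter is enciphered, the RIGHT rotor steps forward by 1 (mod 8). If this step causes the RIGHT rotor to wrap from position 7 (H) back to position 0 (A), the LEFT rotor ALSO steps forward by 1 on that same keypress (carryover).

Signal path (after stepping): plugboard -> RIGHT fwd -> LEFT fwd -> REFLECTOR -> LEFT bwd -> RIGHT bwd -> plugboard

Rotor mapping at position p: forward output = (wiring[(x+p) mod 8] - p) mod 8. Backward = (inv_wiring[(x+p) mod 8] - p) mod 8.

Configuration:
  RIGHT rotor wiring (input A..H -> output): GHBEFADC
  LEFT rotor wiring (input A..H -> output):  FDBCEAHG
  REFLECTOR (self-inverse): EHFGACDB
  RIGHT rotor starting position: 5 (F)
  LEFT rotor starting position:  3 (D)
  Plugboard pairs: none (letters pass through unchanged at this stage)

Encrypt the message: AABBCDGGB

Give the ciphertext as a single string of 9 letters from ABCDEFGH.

Char 1 ('A'): step: R->6, L=3; A->plug->A->R->F->L->C->refl->F->L'->C->R'->H->plug->H
Char 2 ('A'): step: R->7, L=3; A->plug->A->R->D->L->E->refl->A->L'->G->R'->F->plug->F
Char 3 ('B'): step: R->0, L->4 (L advanced); B->plug->B->R->H->L->G->refl->D->L'->C->R'->H->plug->H
Char 4 ('B'): step: R->1, L=4; B->plug->B->R->A->L->A->refl->E->L'->B->R'->G->plug->G
Char 5 ('C'): step: R->2, L=4; C->plug->C->R->D->L->C->refl->F->L'->G->R'->D->plug->D
Char 6 ('D'): step: R->3, L=4; D->plug->D->R->A->L->A->refl->E->L'->B->R'->A->plug->A
Char 7 ('G'): step: R->4, L=4; G->plug->G->R->F->L->H->refl->B->L'->E->R'->B->plug->B
Char 8 ('G'): step: R->5, L=4; G->plug->G->R->H->L->G->refl->D->L'->C->R'->E->plug->E
Char 9 ('B'): step: R->6, L=4; B->plug->B->R->E->L->B->refl->H->L'->F->R'->A->plug->A

Answer: HFHGDABEA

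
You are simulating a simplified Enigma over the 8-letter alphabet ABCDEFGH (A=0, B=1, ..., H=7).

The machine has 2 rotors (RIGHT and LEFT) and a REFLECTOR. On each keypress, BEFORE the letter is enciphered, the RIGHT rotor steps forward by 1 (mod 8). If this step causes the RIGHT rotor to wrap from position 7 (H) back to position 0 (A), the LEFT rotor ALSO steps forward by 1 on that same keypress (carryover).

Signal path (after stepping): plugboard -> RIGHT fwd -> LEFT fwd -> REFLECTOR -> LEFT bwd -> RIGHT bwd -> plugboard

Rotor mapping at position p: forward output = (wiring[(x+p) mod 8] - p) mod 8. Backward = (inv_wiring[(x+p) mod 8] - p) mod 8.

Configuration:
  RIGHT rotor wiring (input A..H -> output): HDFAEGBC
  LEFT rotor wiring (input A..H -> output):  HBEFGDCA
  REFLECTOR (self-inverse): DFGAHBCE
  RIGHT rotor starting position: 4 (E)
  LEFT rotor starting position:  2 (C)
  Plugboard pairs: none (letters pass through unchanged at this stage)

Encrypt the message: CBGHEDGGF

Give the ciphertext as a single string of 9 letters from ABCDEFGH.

Answer: FCHGDEDBE

Derivation:
Char 1 ('C'): step: R->5, L=2; C->plug->C->R->F->L->G->refl->C->L'->A->R'->F->plug->F
Char 2 ('B'): step: R->6, L=2; B->plug->B->R->E->L->A->refl->D->L'->B->R'->C->plug->C
Char 3 ('G'): step: R->7, L=2; G->plug->G->R->H->L->H->refl->E->L'->C->R'->H->plug->H
Char 4 ('H'): step: R->0, L->3 (L advanced); H->plug->H->R->C->L->A->refl->D->L'->B->R'->G->plug->G
Char 5 ('E'): step: R->1, L=3; E->plug->E->R->F->L->E->refl->H->L'->D->R'->D->plug->D
Char 6 ('D'): step: R->2, L=3; D->plug->D->R->E->L->F->refl->B->L'->H->R'->E->plug->E
Char 7 ('G'): step: R->3, L=3; G->plug->G->R->A->L->C->refl->G->L'->G->R'->D->plug->D
Char 8 ('G'): step: R->4, L=3; G->plug->G->R->B->L->D->refl->A->L'->C->R'->B->plug->B
Char 9 ('F'): step: R->5, L=3; F->plug->F->R->A->L->C->refl->G->L'->G->R'->E->plug->E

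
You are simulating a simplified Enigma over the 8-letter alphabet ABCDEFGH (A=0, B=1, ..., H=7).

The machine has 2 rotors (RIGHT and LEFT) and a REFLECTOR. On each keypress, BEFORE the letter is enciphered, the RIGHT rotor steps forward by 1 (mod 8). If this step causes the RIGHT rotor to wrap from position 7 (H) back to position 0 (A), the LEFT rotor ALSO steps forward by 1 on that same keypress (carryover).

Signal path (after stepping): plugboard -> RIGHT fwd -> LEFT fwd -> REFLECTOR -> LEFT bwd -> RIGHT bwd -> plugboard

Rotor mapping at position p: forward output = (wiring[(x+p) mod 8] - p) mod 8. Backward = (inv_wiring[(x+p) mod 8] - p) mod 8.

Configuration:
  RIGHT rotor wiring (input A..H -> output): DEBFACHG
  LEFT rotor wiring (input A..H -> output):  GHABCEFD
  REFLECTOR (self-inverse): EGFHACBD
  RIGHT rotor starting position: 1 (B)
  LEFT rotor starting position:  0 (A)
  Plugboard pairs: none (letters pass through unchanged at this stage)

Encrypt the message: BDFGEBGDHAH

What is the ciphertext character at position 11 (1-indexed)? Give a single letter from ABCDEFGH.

Char 1 ('B'): step: R->2, L=0; B->plug->B->R->D->L->B->refl->G->L'->A->R'->D->plug->D
Char 2 ('D'): step: R->3, L=0; D->plug->D->R->E->L->C->refl->F->L'->G->R'->H->plug->H
Char 3 ('F'): step: R->4, L=0; F->plug->F->R->A->L->G->refl->B->L'->D->R'->C->plug->C
Char 4 ('G'): step: R->5, L=0; G->plug->G->R->A->L->G->refl->B->L'->D->R'->H->plug->H
Char 5 ('E'): step: R->6, L=0; E->plug->E->R->D->L->B->refl->G->L'->A->R'->B->plug->B
Char 6 ('B'): step: R->7, L=0; B->plug->B->R->E->L->C->refl->F->L'->G->R'->E->plug->E
Char 7 ('G'): step: R->0, L->1 (L advanced); G->plug->G->R->H->L->F->refl->C->L'->G->R'->H->plug->H
Char 8 ('D'): step: R->1, L=1; D->plug->D->R->H->L->F->refl->C->L'->G->R'->F->plug->F
Char 9 ('H'): step: R->2, L=1; H->plug->H->R->C->L->A->refl->E->L'->F->R'->E->plug->E
Char 10 ('A'): step: R->3, L=1; A->plug->A->R->C->L->A->refl->E->L'->F->R'->B->plug->B
Char 11 ('H'): step: R->4, L=1; H->plug->H->R->B->L->H->refl->D->L'->E->R'->A->plug->A

A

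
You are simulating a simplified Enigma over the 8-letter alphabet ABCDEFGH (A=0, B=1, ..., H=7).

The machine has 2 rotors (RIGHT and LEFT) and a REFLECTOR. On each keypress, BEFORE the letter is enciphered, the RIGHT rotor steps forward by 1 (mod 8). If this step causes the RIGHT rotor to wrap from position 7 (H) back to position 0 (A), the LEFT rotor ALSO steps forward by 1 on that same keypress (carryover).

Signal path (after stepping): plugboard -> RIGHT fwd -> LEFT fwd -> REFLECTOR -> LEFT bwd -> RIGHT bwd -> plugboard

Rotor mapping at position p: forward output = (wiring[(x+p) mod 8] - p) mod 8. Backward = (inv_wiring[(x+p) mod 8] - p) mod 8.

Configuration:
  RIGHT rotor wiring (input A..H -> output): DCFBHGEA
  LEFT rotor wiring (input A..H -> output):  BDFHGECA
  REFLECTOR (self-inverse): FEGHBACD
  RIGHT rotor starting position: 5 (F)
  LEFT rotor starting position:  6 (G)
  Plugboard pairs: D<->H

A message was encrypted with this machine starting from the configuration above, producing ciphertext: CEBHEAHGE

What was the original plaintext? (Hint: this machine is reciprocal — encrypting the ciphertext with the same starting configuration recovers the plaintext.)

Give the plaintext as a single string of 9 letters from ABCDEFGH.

Char 1 ('C'): step: R->6, L=6; C->plug->C->R->F->L->B->refl->E->L'->A->R'->H->plug->D
Char 2 ('E'): step: R->7, L=6; E->plug->E->R->C->L->D->refl->H->L'->E->R'->B->plug->B
Char 3 ('B'): step: R->0, L->7 (L advanced); B->plug->B->R->C->L->E->refl->B->L'->A->R'->H->plug->D
Char 4 ('H'): step: R->1, L=7; H->plug->D->R->G->L->F->refl->A->L'->E->R'->B->plug->B
Char 5 ('E'): step: R->2, L=7; E->plug->E->R->C->L->E->refl->B->L'->A->R'->H->plug->D
Char 6 ('A'): step: R->3, L=7; A->plug->A->R->G->L->F->refl->A->L'->E->R'->B->plug->B
Char 7 ('H'): step: R->4, L=7; H->plug->D->R->E->L->A->refl->F->L'->G->R'->F->plug->F
Char 8 ('G'): step: R->5, L=7; G->plug->G->R->E->L->A->refl->F->L'->G->R'->D->plug->H
Char 9 ('E'): step: R->6, L=7; E->plug->E->R->H->L->D->refl->H->L'->F->R'->C->plug->C

Answer: DBDBDBFHC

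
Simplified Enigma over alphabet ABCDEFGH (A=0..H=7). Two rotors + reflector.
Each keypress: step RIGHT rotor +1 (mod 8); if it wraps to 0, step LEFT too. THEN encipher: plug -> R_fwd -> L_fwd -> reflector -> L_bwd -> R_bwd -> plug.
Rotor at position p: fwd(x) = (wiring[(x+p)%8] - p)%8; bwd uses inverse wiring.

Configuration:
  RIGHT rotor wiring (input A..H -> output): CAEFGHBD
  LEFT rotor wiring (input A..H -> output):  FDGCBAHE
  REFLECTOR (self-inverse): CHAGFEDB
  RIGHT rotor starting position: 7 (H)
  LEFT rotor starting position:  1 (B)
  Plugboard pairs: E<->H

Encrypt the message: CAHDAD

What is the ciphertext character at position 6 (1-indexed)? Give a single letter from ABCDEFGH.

Char 1 ('C'): step: R->0, L->2 (L advanced); C->plug->C->R->E->L->F->refl->E->L'->A->R'->B->plug->B
Char 2 ('A'): step: R->1, L=2; A->plug->A->R->H->L->B->refl->H->L'->C->R'->G->plug->G
Char 3 ('H'): step: R->2, L=2; H->plug->E->R->H->L->B->refl->H->L'->C->R'->A->plug->A
Char 4 ('D'): step: R->3, L=2; D->plug->D->R->G->L->D->refl->G->L'->D->R'->B->plug->B
Char 5 ('A'): step: R->4, L=2; A->plug->A->R->C->L->H->refl->B->L'->H->R'->D->plug->D
Char 6 ('D'): step: R->5, L=2; D->plug->D->R->F->L->C->refl->A->L'->B->R'->H->plug->E

E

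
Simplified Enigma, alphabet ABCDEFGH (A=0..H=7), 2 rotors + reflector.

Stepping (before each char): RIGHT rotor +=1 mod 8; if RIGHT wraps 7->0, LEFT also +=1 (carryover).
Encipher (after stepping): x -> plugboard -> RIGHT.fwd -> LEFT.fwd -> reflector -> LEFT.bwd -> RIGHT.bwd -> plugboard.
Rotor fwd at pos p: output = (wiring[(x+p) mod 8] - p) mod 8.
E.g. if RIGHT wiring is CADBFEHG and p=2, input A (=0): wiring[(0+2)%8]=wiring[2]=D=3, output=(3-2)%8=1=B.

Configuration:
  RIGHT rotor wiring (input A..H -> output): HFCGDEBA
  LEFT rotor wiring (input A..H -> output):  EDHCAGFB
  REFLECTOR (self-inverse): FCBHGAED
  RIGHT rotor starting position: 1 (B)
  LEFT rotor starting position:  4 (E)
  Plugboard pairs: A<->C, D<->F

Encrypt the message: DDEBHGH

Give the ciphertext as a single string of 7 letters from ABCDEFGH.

Answer: GCFAGAB

Derivation:
Char 1 ('D'): step: R->2, L=4; D->plug->F->R->G->L->D->refl->H->L'->F->R'->G->plug->G
Char 2 ('D'): step: R->3, L=4; D->plug->F->R->E->L->A->refl->F->L'->D->R'->A->plug->C
Char 3 ('E'): step: R->4, L=4; E->plug->E->R->D->L->F->refl->A->L'->E->R'->D->plug->F
Char 4 ('B'): step: R->5, L=4; B->plug->B->R->E->L->A->refl->F->L'->D->R'->C->plug->A
Char 5 ('H'): step: R->6, L=4; H->plug->H->R->G->L->D->refl->H->L'->F->R'->G->plug->G
Char 6 ('G'): step: R->7, L=4; G->plug->G->R->F->L->H->refl->D->L'->G->R'->C->plug->A
Char 7 ('H'): step: R->0, L->5 (L advanced); H->plug->H->R->A->L->B->refl->C->L'->F->R'->B->plug->B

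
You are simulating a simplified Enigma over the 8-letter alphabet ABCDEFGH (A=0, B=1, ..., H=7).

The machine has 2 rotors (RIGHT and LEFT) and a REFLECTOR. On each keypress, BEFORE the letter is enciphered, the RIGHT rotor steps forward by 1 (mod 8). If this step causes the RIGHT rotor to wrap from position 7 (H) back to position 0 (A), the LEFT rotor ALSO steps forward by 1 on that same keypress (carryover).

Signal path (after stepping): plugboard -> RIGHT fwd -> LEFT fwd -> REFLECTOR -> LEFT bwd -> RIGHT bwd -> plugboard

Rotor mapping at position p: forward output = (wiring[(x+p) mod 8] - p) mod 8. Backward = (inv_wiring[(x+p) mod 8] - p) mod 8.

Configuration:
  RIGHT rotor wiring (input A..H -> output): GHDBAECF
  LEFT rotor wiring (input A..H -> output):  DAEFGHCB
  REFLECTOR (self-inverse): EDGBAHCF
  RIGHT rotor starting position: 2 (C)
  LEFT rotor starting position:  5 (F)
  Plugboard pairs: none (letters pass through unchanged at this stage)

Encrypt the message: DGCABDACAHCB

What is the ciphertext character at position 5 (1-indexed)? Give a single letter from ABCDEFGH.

Char 1 ('D'): step: R->3, L=5; D->plug->D->R->H->L->B->refl->D->L'->E->R'->G->plug->G
Char 2 ('G'): step: R->4, L=5; G->plug->G->R->H->L->B->refl->D->L'->E->R'->A->plug->A
Char 3 ('C'): step: R->5, L=5; C->plug->C->R->A->L->C->refl->G->L'->D->R'->H->plug->H
Char 4 ('A'): step: R->6, L=5; A->plug->A->R->E->L->D->refl->B->L'->H->R'->B->plug->B
Char 5 ('B'): step: R->7, L=5; B->plug->B->R->H->L->B->refl->D->L'->E->R'->D->plug->D

D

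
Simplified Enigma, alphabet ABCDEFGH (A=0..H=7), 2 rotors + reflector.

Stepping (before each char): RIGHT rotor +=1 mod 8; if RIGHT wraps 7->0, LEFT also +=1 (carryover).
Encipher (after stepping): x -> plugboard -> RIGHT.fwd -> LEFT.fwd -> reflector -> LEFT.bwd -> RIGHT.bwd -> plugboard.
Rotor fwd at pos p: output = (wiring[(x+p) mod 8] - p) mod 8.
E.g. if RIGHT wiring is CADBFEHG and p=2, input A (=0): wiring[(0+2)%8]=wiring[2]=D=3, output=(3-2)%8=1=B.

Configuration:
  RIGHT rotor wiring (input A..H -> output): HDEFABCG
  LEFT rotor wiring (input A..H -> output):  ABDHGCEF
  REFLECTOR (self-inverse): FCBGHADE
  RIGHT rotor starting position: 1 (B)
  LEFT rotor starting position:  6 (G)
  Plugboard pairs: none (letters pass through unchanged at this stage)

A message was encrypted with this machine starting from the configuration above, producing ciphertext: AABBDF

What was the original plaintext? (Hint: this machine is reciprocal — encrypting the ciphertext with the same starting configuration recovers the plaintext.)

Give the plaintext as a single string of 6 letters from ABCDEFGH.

Char 1 ('A'): step: R->2, L=6; A->plug->A->R->C->L->C->refl->B->L'->F->R'->G->plug->G
Char 2 ('A'): step: R->3, L=6; A->plug->A->R->C->L->C->refl->B->L'->F->R'->B->plug->B
Char 3 ('B'): step: R->4, L=6; B->plug->B->R->F->L->B->refl->C->L'->C->R'->D->plug->D
Char 4 ('B'): step: R->5, L=6; B->plug->B->R->F->L->B->refl->C->L'->C->R'->D->plug->D
Char 5 ('D'): step: R->6, L=6; D->plug->D->R->F->L->B->refl->C->L'->C->R'->G->plug->G
Char 6 ('F'): step: R->7, L=6; F->plug->F->R->B->L->H->refl->E->L'->H->R'->A->plug->A

Answer: GBDDGA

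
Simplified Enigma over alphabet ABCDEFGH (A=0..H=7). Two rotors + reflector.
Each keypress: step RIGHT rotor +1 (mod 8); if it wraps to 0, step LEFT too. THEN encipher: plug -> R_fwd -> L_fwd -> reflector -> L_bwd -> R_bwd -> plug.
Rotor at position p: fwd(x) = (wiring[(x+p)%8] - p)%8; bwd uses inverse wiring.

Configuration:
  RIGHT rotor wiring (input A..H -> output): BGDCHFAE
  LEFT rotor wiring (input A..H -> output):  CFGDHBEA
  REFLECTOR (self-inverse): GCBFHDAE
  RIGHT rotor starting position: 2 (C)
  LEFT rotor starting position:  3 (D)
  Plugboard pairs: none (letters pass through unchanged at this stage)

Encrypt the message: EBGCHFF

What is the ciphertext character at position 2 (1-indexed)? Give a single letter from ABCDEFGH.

Char 1 ('E'): step: R->3, L=3; E->plug->E->R->B->L->E->refl->H->L'->F->R'->D->plug->D
Char 2 ('B'): step: R->4, L=3; B->plug->B->R->B->L->E->refl->H->L'->F->R'->E->plug->E

E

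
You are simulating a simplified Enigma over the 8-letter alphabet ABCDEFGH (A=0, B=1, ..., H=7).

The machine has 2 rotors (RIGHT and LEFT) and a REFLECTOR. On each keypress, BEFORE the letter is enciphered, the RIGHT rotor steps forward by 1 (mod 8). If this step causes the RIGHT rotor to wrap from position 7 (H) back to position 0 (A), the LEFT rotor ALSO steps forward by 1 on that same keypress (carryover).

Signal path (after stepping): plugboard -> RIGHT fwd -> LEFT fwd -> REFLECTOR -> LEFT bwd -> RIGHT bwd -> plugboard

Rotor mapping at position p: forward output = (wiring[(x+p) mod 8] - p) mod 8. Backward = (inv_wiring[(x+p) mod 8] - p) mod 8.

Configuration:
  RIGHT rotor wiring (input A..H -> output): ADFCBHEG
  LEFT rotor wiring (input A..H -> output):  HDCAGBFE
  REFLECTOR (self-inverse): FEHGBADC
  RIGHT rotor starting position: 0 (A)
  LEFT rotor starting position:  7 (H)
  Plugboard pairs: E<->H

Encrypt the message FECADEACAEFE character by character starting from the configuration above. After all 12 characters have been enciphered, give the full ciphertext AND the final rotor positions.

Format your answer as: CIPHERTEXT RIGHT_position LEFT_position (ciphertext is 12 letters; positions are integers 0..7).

Char 1 ('F'): step: R->1, L=7; F->plug->F->R->D->L->D->refl->G->L'->H->R'->H->plug->E
Char 2 ('E'): step: R->2, L=7; E->plug->H->R->B->L->A->refl->F->L'->A->R'->B->plug->B
Char 3 ('C'): step: R->3, L=7; C->plug->C->R->E->L->B->refl->E->L'->C->R'->H->plug->E
Char 4 ('A'): step: R->4, L=7; A->plug->A->R->F->L->H->refl->C->L'->G->R'->H->plug->E
Char 5 ('D'): step: R->5, L=7; D->plug->D->R->D->L->D->refl->G->L'->H->R'->B->plug->B
Char 6 ('E'): step: R->6, L=7; E->plug->H->R->B->L->A->refl->F->L'->A->R'->B->plug->B
Char 7 ('A'): step: R->7, L=7; A->plug->A->R->H->L->G->refl->D->L'->D->R'->E->plug->H
Char 8 ('C'): step: R->0, L->0 (L advanced); C->plug->C->R->F->L->B->refl->E->L'->H->R'->F->plug->F
Char 9 ('A'): step: R->1, L=0; A->plug->A->R->C->L->C->refl->H->L'->A->R'->D->plug->D
Char 10 ('E'): step: R->2, L=0; E->plug->H->R->B->L->D->refl->G->L'->E->R'->F->plug->F
Char 11 ('F'): step: R->3, L=0; F->plug->F->R->F->L->B->refl->E->L'->H->R'->A->plug->A
Char 12 ('E'): step: R->4, L=0; E->plug->H->R->G->L->F->refl->A->L'->D->R'->B->plug->B
Final: ciphertext=EBEEBBHFDFAB, RIGHT=4, LEFT=0

Answer: EBEEBBHFDFAB 4 0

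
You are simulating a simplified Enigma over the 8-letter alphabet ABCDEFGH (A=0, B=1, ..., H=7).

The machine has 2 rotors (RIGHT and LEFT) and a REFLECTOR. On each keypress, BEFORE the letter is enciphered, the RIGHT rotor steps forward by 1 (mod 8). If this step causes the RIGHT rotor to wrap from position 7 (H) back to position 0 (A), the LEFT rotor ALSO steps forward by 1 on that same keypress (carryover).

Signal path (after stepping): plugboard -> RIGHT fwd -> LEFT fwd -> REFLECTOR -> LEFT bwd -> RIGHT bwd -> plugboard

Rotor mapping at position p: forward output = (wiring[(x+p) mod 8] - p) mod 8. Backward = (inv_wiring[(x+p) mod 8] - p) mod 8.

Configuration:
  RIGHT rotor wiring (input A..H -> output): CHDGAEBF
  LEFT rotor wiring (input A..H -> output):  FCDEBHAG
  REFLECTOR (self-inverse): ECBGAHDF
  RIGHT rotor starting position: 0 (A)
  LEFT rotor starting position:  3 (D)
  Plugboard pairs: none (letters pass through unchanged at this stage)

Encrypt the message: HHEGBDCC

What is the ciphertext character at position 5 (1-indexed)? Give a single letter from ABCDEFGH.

Char 1 ('H'): step: R->1, L=3; H->plug->H->R->B->L->G->refl->D->L'->E->R'->G->plug->G
Char 2 ('H'): step: R->2, L=3; H->plug->H->R->F->L->C->refl->B->L'->A->R'->G->plug->G
Char 3 ('E'): step: R->3, L=3; E->plug->E->R->C->L->E->refl->A->L'->H->R'->F->plug->F
Char 4 ('G'): step: R->4, L=3; G->plug->G->R->H->L->A->refl->E->L'->C->R'->H->plug->H
Char 5 ('B'): step: R->5, L=3; B->plug->B->R->E->L->D->refl->G->L'->B->R'->G->plug->G

G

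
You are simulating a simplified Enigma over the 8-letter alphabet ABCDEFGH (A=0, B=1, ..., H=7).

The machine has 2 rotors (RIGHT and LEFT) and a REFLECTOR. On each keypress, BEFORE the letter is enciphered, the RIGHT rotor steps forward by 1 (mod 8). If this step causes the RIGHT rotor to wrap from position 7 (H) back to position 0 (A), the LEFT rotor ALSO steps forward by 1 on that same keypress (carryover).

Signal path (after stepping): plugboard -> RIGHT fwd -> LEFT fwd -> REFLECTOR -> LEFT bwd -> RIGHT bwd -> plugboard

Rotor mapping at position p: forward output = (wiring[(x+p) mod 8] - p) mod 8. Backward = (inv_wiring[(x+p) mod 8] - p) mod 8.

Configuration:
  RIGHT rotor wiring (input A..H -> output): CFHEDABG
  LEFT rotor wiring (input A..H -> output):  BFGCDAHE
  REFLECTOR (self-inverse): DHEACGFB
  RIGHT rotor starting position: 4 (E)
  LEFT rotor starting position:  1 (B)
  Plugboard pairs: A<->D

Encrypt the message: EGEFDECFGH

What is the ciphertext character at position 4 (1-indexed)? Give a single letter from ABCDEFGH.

Char 1 ('E'): step: R->5, L=1; E->plug->E->R->A->L->E->refl->C->L'->D->R'->A->plug->D
Char 2 ('G'): step: R->6, L=1; G->plug->G->R->F->L->G->refl->F->L'->B->R'->E->plug->E
Char 3 ('E'): step: R->7, L=1; E->plug->E->R->F->L->G->refl->F->L'->B->R'->G->plug->G
Char 4 ('F'): step: R->0, L->2 (L advanced); F->plug->F->R->A->L->E->refl->C->L'->F->R'->B->plug->B

B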